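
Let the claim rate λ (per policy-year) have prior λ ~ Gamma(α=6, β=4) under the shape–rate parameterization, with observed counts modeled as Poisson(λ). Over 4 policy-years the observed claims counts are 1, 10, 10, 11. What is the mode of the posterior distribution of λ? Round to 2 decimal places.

λ̂_MAP = 4.63

Σxᵢ = 1+10+10+11 = 32, with n = 4.
Posterior ∝ λ^5e^(−4λ) · λ^32e^(−4λ) = λ^37e^(−8λ), i.e. Gamma(shape=38, rate=8).
The mode of a Gamma(a, b) with a ≥ 1 (shape–rate) is (a−1)/b = 37/8 ≈ 4.63.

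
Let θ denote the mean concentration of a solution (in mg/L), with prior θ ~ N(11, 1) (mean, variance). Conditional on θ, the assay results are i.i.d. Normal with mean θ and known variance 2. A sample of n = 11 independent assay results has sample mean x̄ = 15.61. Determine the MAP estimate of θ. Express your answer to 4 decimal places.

n = 11, x̄ = 15.61.
For a Normal prior and Normal likelihood with known variance, the posterior is Normal; its mode equals its mean, the precision-weighted average.
Prior precision 1/σ₀² = 1/1 = 1; data precision n/σ² = 11/2 = 5.5.
θ̂ = (1·11 + 5.5·15.61) / (1 + 5.5) = 96.855/6.5 = 19371/1300 ≈ 14.9008.

θ̂_MAP = 14.9008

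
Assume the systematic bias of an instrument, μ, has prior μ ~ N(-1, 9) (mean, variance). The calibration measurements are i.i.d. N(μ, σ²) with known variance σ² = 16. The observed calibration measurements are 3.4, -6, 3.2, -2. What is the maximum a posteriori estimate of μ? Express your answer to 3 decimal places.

n = 4; x̄ = (3.4 + (-6) + 3.2 + (-2))/4 = -1.4/4 = -0.35.
For a Normal prior and Normal likelihood with known variance, the posterior is Normal; its mode equals its mean, the precision-weighted average.
Prior precision 1/σ₀² = 1/9; data precision n/σ² = 4/16 = 0.25.
μ̂ = ((1/9)·(-1) + 0.25·(-0.35)) / (1/9 + 0.25) = (-143/720)/(13/36) = -0.550.

μ̂_MAP = -0.550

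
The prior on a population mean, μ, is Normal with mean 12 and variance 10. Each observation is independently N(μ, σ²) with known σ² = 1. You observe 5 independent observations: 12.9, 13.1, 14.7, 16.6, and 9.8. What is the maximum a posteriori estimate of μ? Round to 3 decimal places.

μ̂_MAP = 13.392

n = 5; x̄ = (12.9 + 13.1 + 14.7 + 16.6 + 9.8)/5 = 67.1/5 = 13.42.
For a Normal prior and Normal likelihood with known variance, the posterior is Normal; its mode equals its mean, the precision-weighted average.
Prior precision 1/σ₀² = 1/10 = 0.1; data precision n/σ² = 5/1 = 5.
μ̂ = (0.1·12 + 5·13.42) / (0.1 + 5) = 68.3/5.1 = 683/51 ≈ 13.392.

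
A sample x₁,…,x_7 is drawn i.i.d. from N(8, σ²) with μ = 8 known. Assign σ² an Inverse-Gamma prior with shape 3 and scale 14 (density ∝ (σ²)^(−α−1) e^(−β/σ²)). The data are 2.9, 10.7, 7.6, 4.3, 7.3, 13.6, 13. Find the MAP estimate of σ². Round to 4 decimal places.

Sum of squared deviations about the known mean: SS = (2.9−8)² + (10.7−8)² + (7.6−8)² + (4.3−8)² + (7.3−8)² + (13.6−8)² + (13−8)² = 104.
The Normal likelihood contributes (σ²)^(−n/2) exp(−SS/(2σ²)), so the posterior is Inverse-Gamma(α + n/2, β + SS/2) = Inverse-Gamma(6.5, 66).
The mode of Inverse-Gamma(a, b) is b/(a+1) = 66/7.5 ≈ 8.8000.

σ̂²_MAP = 8.8000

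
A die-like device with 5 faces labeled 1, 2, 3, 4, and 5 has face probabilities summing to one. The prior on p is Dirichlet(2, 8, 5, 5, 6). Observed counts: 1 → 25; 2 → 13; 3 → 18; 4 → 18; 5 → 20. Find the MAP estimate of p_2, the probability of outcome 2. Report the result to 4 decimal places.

MAP estimate: 0.1739

The posterior is Dirichlet(αᵢ + nᵢ) = Dirichlet(27, 21, 23, 23, 26).
For a Dirichlet(a₁,…,a_K) with all aᵢ > 1, the mode has j-th component (aⱼ − 1)/(Σaᵢ − K).
Here Σaᵢ = 120 and K = 5, so p_2 = (21 − 1)/(120 − 5) = 20/115 ≈ 0.1739.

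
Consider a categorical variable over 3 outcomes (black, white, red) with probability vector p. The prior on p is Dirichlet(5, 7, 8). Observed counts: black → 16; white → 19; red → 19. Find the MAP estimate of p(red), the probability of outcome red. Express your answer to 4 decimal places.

The posterior is Dirichlet(αᵢ + nᵢ) = Dirichlet(21, 26, 27).
For a Dirichlet(a₁,…,a_K) with all aᵢ > 1, the mode has j-th component (aⱼ − 1)/(Σaᵢ − K).
Here Σaᵢ = 74 and K = 3, so p(red) = (27 − 1)/(74 − 3) = 26/71 ≈ 0.3662.

MAP estimate of p(red) = 0.3662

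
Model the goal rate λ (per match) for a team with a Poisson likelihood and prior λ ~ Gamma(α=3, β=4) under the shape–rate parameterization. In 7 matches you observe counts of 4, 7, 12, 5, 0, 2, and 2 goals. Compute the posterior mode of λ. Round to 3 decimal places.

λ̂_MAP = 3.091

Σxᵢ = 4+7+12+5+0+2+2 = 32, with n = 7.
Posterior ∝ λ^2e^(−4λ) · λ^32e^(−7λ) = λ^34e^(−11λ), i.e. Gamma(shape=35, rate=11).
The mode of a Gamma(a, b) with a ≥ 1 (shape–rate) is (a−1)/b = 34/11 ≈ 3.091.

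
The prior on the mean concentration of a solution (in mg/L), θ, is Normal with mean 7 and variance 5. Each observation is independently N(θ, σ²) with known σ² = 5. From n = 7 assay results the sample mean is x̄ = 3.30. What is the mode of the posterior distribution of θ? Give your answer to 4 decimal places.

n = 7, x̄ = 3.30.
For a Normal prior and Normal likelihood with known variance, the posterior is Normal; its mode equals its mean, the precision-weighted average.
Prior precision 1/σ₀² = 1/5 = 0.2; data precision n/σ² = 7/5 = 1.4.
θ̂ = (0.2·7 + 1.4·3.3) / (0.2 + 1.4) = 6.02/1.6 = 3.7625.

θ̂_MAP = 3.7625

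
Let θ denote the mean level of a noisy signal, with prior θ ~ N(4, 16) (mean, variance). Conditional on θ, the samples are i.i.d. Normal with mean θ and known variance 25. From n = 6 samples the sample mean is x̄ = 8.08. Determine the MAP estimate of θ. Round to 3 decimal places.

θ̂_MAP = 7.237

n = 6, x̄ = 8.08.
For a Normal prior and Normal likelihood with known variance, the posterior is Normal; its mode equals its mean, the precision-weighted average.
Prior precision 1/σ₀² = 1/16 = 0.0625; data precision n/σ² = 6/25 = 0.24.
θ̂ = (0.0625·4 + 0.24·8.08) / (0.0625 + 0.24) = 2.1892/0.3025 = 21892/3025 ≈ 7.237.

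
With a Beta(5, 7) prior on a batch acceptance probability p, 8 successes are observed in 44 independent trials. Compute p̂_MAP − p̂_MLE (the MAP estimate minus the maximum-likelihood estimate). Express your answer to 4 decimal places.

Posterior is Beta(13, 43); MAP = (13−1)/(56−2) = 12/54 ≈ 0.22222.
MLE ignores the prior: p̂_MLE = k/n = 8/44 ≈ 0.18182.
Difference = 12/54 − 8/44 = 4/99 ≈ 0.0404.

MAP − MLE = 0.0404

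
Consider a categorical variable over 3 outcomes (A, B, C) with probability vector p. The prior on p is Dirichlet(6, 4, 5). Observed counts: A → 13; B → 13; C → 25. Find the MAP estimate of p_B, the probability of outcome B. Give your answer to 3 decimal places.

The posterior is Dirichlet(αᵢ + nᵢ) = Dirichlet(19, 17, 30).
For a Dirichlet(a₁,…,a_K) with all aᵢ > 1, the mode has j-th component (aⱼ − 1)/(Σaᵢ − K).
Here Σaᵢ = 66 and K = 3, so p_B = (17 − 1)/(66 − 3) = 16/63 ≈ 0.254.

MAP estimate of p_B = 0.254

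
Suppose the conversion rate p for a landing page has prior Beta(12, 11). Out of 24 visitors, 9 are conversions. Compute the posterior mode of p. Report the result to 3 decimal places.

p̂_MAP = 0.444

Prior: Beta(12, 11).
Data: 9 successes in 24 trials. The binomial likelihood contributes p^9(1−p)^15, so the posterior is Beta(12+9, 11+15) = Beta(21, 26).
For Beta(a, b) with a, b > 1 the mode is (a−1)/(a+b−2) = 20/45 ≈ 0.444.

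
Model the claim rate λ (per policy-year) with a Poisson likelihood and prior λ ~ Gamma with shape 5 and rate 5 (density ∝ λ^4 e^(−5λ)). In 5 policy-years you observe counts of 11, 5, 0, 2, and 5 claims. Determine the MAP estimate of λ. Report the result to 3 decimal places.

λ̂_MAP = 2.700

Σxᵢ = 11+5+0+2+5 = 23, with n = 5.
Posterior ∝ λ^4e^(−5λ) · λ^23e^(−5λ) = λ^27e^(−10λ), i.e. Gamma(shape=28, rate=10).
The mode of a Gamma(a, b) with a ≥ 1 (shape–rate) is (a−1)/b = 27/10 ≈ 2.700.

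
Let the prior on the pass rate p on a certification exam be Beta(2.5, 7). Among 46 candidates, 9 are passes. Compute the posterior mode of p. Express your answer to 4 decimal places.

p̂_MAP = 0.1963

Prior: Beta(2.5, 7).
Data: 9 successes in 46 trials. The binomial likelihood contributes p^9(1−p)^37, so the posterior is Beta(2.5+9, 7+37) = Beta(11.5, 44).
For Beta(a, b) with a, b > 1 the mode is (a−1)/(a+b−2) = 10.5/53.5 ≈ 0.1963.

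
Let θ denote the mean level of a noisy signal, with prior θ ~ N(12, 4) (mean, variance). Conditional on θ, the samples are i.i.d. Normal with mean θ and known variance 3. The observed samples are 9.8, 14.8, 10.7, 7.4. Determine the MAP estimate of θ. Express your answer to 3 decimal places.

n = 4; x̄ = (9.8 + 14.8 + 10.7 + 7.4)/4 = 42.7/4 = 10.675.
For a Normal prior and Normal likelihood with known variance, the posterior is Normal; its mode equals its mean, the precision-weighted average.
Prior precision 1/σ₀² = 1/4 = 0.25; data precision n/σ² = 4/3.
θ̂ = (0.25·12 + (4/3)·10.675) / (0.25 + 4/3) = (517/30)/(19/12) = 1034/95 ≈ 10.884.

θ̂_MAP = 10.884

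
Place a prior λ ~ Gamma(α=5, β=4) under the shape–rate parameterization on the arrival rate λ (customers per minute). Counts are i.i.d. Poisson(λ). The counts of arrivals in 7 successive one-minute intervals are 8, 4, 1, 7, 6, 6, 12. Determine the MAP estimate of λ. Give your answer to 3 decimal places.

λ̂_MAP = 4.364

Σxᵢ = 8+4+1+7+6+6+12 = 44, with n = 7.
Posterior ∝ λ^4e^(−4λ) · λ^44e^(−7λ) = λ^48e^(−11λ), i.e. Gamma(shape=49, rate=11).
The mode of a Gamma(a, b) with a ≥ 1 (shape–rate) is (a−1)/b = 48/11 ≈ 4.364.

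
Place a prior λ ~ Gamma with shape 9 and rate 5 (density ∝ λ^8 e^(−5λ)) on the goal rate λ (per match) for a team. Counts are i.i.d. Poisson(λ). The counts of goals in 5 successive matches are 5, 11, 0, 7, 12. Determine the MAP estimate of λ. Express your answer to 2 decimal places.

λ̂_MAP = 4.30

Σxᵢ = 5+11+0+7+12 = 35, with n = 5.
Posterior ∝ λ^8e^(−5λ) · λ^35e^(−5λ) = λ^43e^(−10λ), i.e. Gamma(shape=44, rate=10).
The mode of a Gamma(a, b) with a ≥ 1 (shape–rate) is (a−1)/b = 43/10 ≈ 4.30.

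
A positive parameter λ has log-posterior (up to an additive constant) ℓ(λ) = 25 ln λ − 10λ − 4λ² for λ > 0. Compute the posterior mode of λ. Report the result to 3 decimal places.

λ̂_MAP = 1.250

ℓ'(λ) = 25/λ − 10 − 8λ. Setting this to zero and multiplying by λ: 8λ² + 10λ − 25 = 0.
λ = (−10 + √(10² + 4·8·25)) / (2·8) = (−10 + √900) / 16 = (−10 + 30)/16 = 5/4.
ℓ''(λ) = −25/λ² − 8 < 0, confirming a maximum.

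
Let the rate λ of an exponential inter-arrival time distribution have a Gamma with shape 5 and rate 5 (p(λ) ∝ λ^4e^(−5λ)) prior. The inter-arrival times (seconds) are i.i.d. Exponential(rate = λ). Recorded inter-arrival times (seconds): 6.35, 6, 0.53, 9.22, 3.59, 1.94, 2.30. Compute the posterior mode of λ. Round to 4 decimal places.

The Exponential(rate=λ) likelihood is ∝ λ^n e^(−λΣtᵢ). Here n = 7 and Σtᵢ = 6.35 + 6 + 0.53 + 9.22 + 3.59 + 1.94 + 2.30 = 29.93.
Posterior ∝ λ^4e^(−5λ) · λ^7e^(−29.93λ) = λ^11e^(−34.93λ), i.e. Gamma(12, 34.93).
Mode = (a−1)/b = 11/34.93 ≈ 0.3149.

λ̂_MAP = 0.3149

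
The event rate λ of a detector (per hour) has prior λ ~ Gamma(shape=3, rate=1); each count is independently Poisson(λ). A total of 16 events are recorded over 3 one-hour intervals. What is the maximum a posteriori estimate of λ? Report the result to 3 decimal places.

λ̂_MAP = 4.500

Σxᵢ = 16, n = 3.
Posterior ∝ λ^2e^(−1λ) · λ^16e^(−3λ) = λ^18e^(−4λ), i.e. Gamma(shape=19, rate=4).
The mode of a Gamma(a, b) with a ≥ 1 (shape–rate) is (a−1)/b = 18/4 ≈ 4.500.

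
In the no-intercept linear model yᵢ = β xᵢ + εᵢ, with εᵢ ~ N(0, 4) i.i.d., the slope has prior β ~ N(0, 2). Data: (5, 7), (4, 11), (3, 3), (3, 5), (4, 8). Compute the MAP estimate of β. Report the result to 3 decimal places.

log p(β | y) = −Σ(yᵢ − βxᵢ)²/(2·4) − β²/(2·2) + const.
Setting the derivative to zero: Σxᵢ(yᵢ − βxᵢ)/4 − β/2 = 0, so β = Σxᵢyᵢ / (Σxᵢ² + σ²/τ²).
Σxᵢyᵢ = 5·7 + 4·11 + 3·3 + 3·5 + 4·8 = 135; Σxᵢ² = 75; σ²/τ² = 2.
β̂_MAP = 135 / (75 + 2) = 135/77 ≈ 1.753.

β̂_MAP = 1.753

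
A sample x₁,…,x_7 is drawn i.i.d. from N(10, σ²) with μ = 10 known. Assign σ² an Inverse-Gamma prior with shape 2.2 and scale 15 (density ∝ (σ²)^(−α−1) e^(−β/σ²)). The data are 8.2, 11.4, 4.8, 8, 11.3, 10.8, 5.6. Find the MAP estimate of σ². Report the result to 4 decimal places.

Sum of squared deviations about the known mean: SS = (8.2−10)² + (11.4−10)² + (4.8−10)² + (8−10)² + (11.3−10)² + (10.8−10)² + (5.6−10)² = 57.93.
The Normal likelihood contributes (σ²)^(−n/2) exp(−SS/(2σ²)), so the posterior is Inverse-Gamma(α + n/2, β + SS/2) = Inverse-Gamma(5.7, 43.965).
The mode of Inverse-Gamma(a, b) is b/(a+1) = 43.965/6.7 ≈ 6.5619.

σ̂²_MAP = 6.5619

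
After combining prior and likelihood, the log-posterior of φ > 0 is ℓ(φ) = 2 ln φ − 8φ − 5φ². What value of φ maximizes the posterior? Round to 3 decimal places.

φ̂_MAP = 0.200

ℓ'(φ) = 2/φ − 8 − 10φ. Setting this to zero and multiplying by φ: 10φ² + 8φ − 2 = 0.
φ = (−8 + √(8² + 4·10·2)) / (2·10) = (−8 + √144) / 20 = (−8 + 12)/20 = 1/5.
ℓ''(φ) = −2/φ² − 10 < 0, confirming a maximum.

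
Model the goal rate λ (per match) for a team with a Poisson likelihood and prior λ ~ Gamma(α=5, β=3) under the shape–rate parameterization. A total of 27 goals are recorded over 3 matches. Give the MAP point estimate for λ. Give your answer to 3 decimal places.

λ̂_MAP = 5.167

Σxᵢ = 27, n = 3.
Posterior ∝ λ^4e^(−3λ) · λ^27e^(−3λ) = λ^31e^(−6λ), i.e. Gamma(shape=32, rate=6).
The mode of a Gamma(a, b) with a ≥ 1 (shape–rate) is (a−1)/b = 31/6 ≈ 5.167.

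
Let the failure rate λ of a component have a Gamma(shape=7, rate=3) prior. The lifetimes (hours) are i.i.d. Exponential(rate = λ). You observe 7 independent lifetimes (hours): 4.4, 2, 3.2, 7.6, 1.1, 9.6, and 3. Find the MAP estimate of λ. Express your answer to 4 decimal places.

λ̂_MAP = 0.3835

The Exponential(rate=λ) likelihood is ∝ λ^n e^(−λΣtᵢ). Here n = 7 and Σtᵢ = 4.4 + 2 + 3.2 + 7.6 + 1.1 + 9.6 + 3 = 30.9.
Posterior ∝ λ^6e^(−3λ) · λ^7e^(−30.9λ) = λ^13e^(−33.9λ), i.e. Gamma(14, 33.9).
Mode = (a−1)/b = 13/33.9 ≈ 0.3835.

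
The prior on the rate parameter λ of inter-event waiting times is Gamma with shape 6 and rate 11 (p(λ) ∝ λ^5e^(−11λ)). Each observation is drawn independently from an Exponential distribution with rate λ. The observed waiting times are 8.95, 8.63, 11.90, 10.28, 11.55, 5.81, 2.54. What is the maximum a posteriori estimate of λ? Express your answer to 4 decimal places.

The Exponential(rate=λ) likelihood is ∝ λ^n e^(−λΣtᵢ). Here n = 7 and Σtᵢ = 8.95 + 8.63 + 11.90 + 10.28 + 11.55 + 5.81 + 2.54 = 59.66.
Posterior ∝ λ^5e^(−11λ) · λ^7e^(−59.66λ) = λ^12e^(−70.66λ), i.e. Gamma(13, 70.66).
Mode = (a−1)/b = 12/70.66 ≈ 0.1698.

λ̂_MAP = 0.1698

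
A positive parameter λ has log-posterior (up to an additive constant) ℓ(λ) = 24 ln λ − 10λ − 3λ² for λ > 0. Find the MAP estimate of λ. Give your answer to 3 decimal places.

ℓ'(λ) = 24/λ − 10 − 6λ. Setting this to zero and multiplying by λ: 6λ² + 10λ − 24 = 0.
λ = (−10 + √(10² + 4·6·24)) / (2·6) = (−10 + √676) / 12 = (−10 + 26)/12 = 4/3.
ℓ''(λ) = −24/λ² − 6 < 0, confirming a maximum.

λ̂_MAP = 1.333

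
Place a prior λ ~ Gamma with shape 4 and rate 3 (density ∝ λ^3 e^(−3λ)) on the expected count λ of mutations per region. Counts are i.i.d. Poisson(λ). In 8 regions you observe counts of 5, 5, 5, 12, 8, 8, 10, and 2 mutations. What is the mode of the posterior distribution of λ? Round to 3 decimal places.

λ̂_MAP = 5.273

Σxᵢ = 5+5+5+12+8+8+10+2 = 55, with n = 8.
Posterior ∝ λ^3e^(−3λ) · λ^55e^(−8λ) = λ^58e^(−11λ), i.e. Gamma(shape=59, rate=11).
The mode of a Gamma(a, b) with a ≥ 1 (shape–rate) is (a−1)/b = 58/11 ≈ 5.273.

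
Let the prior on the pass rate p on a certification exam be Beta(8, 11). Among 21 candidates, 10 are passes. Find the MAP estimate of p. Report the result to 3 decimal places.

Prior: Beta(8, 11).
Data: 10 successes in 21 trials. The binomial likelihood contributes p^10(1−p)^11, so the posterior is Beta(8+10, 11+11) = Beta(18, 22).
For Beta(a, b) with a, b > 1 the mode is (a−1)/(a+b−2) = 17/38 ≈ 0.447.

p̂_MAP = 0.447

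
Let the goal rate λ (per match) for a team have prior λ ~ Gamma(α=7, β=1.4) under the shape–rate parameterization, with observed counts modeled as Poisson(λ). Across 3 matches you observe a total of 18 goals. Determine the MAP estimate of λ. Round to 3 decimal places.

λ̂_MAP = 5.455

Σxᵢ = 18, n = 3.
Posterior ∝ λ^6e^(−1.4λ) · λ^18e^(−3λ) = λ^24e^(−4.4λ), i.e. Gamma(shape=25, rate=4.4).
The mode of a Gamma(a, b) with a ≥ 1 (shape–rate) is (a−1)/b = 24/4.4 ≈ 5.455.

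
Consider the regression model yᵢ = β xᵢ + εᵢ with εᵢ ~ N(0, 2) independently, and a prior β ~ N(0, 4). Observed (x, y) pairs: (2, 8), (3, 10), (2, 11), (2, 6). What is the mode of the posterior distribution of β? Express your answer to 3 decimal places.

log p(β | y) = −Σ(yᵢ − βxᵢ)²/(2·2) − β²/(2·4) + const.
Setting the derivative to zero: Σxᵢ(yᵢ − βxᵢ)/2 − β/4 = 0, so β = Σxᵢyᵢ / (Σxᵢ² + σ²/τ²).
Σxᵢyᵢ = 2·8 + 3·10 + 2·11 + 2·6 = 80; Σxᵢ² = 21; σ²/τ² = 0.5.
β̂_MAP = 80 / (21 + 0.5) = 80/21.5 ≈ 3.721.

β̂_MAP = 3.721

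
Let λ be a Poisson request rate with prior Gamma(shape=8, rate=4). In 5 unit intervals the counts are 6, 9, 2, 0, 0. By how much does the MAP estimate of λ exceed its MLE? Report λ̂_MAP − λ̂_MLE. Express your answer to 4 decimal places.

Σxᵢ = 17. Posterior is Gamma(25, 9); MAP = (25−1)/9 = 24/9 ≈ 2.66667.
MLE = x̄ = 17/5 ≈ 3.40000.
Difference = 24/9 − 17/5 = -11/15 ≈ -0.7333.

MAP − MLE = -0.7333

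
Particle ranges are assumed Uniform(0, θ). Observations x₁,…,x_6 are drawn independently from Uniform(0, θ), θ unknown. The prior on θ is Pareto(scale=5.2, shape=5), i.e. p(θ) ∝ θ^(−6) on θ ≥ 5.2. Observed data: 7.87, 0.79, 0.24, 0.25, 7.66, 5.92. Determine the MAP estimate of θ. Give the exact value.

The Uniform(0, θ) likelihood is θ^(−n) for θ ≥ max(xᵢ), zero otherwise. Here max(xᵢ) = 7.87.
Posterior ∝ θ^(−6) · θ^(−6) = θ^(−12) on θ ≥ max(5.2, 7.87) = 7.87.
This density is strictly decreasing in θ, so the posterior mode lies at the lower boundary of the support.

θ̂_MAP = 7.87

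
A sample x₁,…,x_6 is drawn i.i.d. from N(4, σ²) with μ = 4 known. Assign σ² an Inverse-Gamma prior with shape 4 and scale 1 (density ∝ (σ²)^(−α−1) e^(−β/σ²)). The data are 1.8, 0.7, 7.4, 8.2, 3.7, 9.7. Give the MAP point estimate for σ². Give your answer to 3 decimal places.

Sum of squared deviations about the known mean: SS = (1.8−4)² + (0.7−4)² + (7.4−4)² + (8.2−4)² + (3.7−4)² + (9.7−4)² = 77.51.
The Normal likelihood contributes (σ²)^(−n/2) exp(−SS/(2σ²)), so the posterior is Inverse-Gamma(α + n/2, β + SS/2) = Inverse-Gamma(7, 39.755).
The mode of Inverse-Gamma(a, b) is b/(a+1) = 39.755/8 ≈ 4.969.

σ̂²_MAP = 4.969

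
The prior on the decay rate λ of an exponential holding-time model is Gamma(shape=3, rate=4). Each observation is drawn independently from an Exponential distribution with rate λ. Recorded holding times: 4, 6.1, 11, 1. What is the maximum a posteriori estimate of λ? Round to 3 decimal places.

The Exponential(rate=λ) likelihood is ∝ λ^n e^(−λΣtᵢ). Here n = 4 and Σtᵢ = 4 + 6.1 + 11 + 1 = 22.1.
Posterior ∝ λ^2e^(−4λ) · λ^4e^(−22.1λ) = λ^6e^(−26.1λ), i.e. Gamma(7, 26.1).
Mode = (a−1)/b = 6/26.1 ≈ 0.230.

λ̂_MAP = 0.230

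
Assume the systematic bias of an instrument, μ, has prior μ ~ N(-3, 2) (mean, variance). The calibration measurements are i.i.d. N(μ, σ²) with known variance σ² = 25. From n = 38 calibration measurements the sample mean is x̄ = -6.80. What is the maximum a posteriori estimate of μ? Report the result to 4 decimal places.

n = 38, x̄ = -6.80.
For a Normal prior and Normal likelihood with known variance, the posterior is Normal; its mode equals its mean, the precision-weighted average.
Prior precision 1/σ₀² = 1/2 = 0.5; data precision n/σ² = 38/25 = 1.52.
μ̂ = (0.5·(-3) + 1.52·(-6.8)) / (0.5 + 1.52) = (-11.836)/2.02 = -2959/505 ≈ -5.8594.

μ̂_MAP = -5.8594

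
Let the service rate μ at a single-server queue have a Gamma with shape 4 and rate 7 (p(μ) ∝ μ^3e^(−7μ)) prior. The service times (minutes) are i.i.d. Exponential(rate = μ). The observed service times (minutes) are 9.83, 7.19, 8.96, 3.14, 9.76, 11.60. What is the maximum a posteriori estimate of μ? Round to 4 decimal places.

μ̂_MAP = 0.1566

The Exponential(rate=μ) likelihood is ∝ μ^n e^(−μΣtᵢ). Here n = 6 and Σtᵢ = 9.83 + 7.19 + 8.96 + 3.14 + 9.76 + 11.60 = 50.48.
Posterior ∝ μ^3e^(−7μ) · μ^6e^(−50.48μ) = μ^9e^(−57.48μ), i.e. Gamma(10, 57.48).
Mode = (a−1)/b = 9/57.48 ≈ 0.1566.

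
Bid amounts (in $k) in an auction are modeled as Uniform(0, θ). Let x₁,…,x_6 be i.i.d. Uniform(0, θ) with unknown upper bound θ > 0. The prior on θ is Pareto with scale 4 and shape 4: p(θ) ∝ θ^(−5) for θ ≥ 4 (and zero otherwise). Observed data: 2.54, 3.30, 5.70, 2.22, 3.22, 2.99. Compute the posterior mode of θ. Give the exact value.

θ̂_MAP = 5.70

The Uniform(0, θ) likelihood is θ^(−n) for θ ≥ max(xᵢ), zero otherwise. Here max(xᵢ) = 5.70.
Posterior ∝ θ^(−5) · θ^(−6) = θ^(−11) on θ ≥ max(4, 5.70) = 5.70.
This density is strictly decreasing in θ, so the posterior mode lies at the lower boundary of the support.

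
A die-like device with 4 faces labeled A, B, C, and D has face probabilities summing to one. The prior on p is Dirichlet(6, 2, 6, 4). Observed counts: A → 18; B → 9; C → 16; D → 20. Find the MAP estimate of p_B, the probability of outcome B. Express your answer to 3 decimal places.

MAP estimate of p_B = 0.130

The posterior is Dirichlet(αᵢ + nᵢ) = Dirichlet(24, 11, 22, 24).
For a Dirichlet(a₁,…,a_K) with all aᵢ > 1, the mode has j-th component (aⱼ − 1)/(Σaᵢ − K).
Here Σaᵢ = 81 and K = 4, so p_B = (11 − 1)/(81 − 4) = 10/77 ≈ 0.130.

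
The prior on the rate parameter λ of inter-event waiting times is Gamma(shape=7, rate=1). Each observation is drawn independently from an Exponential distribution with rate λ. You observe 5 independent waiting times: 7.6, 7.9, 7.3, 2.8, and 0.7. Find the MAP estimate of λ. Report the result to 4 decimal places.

λ̂_MAP = 0.4029

The Exponential(rate=λ) likelihood is ∝ λ^n e^(−λΣtᵢ). Here n = 5 and Σtᵢ = 7.6 + 7.9 + 7.3 + 2.8 + 0.7 = 26.3.
Posterior ∝ λ^6e^(−1λ) · λ^5e^(−26.3λ) = λ^11e^(−27.3λ), i.e. Gamma(12, 27.3).
Mode = (a−1)/b = 11/27.3 ≈ 0.4029.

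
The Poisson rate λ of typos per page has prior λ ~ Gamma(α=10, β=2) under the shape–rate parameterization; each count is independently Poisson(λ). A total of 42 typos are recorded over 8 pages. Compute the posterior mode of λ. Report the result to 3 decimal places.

Σxᵢ = 42, n = 8.
Posterior ∝ λ^9e^(−2λ) · λ^42e^(−8λ) = λ^51e^(−10λ), i.e. Gamma(shape=52, rate=10).
The mode of a Gamma(a, b) with a ≥ 1 (shape–rate) is (a−1)/b = 51/10 ≈ 5.100.

λ̂_MAP = 5.100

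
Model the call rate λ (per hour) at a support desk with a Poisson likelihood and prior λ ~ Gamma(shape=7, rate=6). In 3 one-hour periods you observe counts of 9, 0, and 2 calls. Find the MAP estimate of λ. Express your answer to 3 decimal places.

λ̂_MAP = 1.889

Σxᵢ = 9+0+2 = 11, with n = 3.
Posterior ∝ λ^6e^(−6λ) · λ^11e^(−3λ) = λ^17e^(−9λ), i.e. Gamma(shape=18, rate=9).
The mode of a Gamma(a, b) with a ≥ 1 (shape–rate) is (a−1)/b = 17/9 ≈ 1.889.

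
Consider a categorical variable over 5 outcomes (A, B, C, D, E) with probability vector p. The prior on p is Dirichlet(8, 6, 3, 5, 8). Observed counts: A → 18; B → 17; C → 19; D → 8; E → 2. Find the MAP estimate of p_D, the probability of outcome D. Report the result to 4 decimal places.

The posterior is Dirichlet(αᵢ + nᵢ) = Dirichlet(26, 23, 22, 13, 10).
For a Dirichlet(a₁,…,a_K) with all aᵢ > 1, the mode has j-th component (aⱼ − 1)/(Σaᵢ − K).
Here Σaᵢ = 94 and K = 5, so p_D = (13 − 1)/(94 − 5) = 12/89 ≈ 0.1348.

MAP estimate of p_D = 0.1348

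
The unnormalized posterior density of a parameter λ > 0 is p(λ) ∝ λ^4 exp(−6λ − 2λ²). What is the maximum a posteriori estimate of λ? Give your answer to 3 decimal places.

ℓ'(λ) = 4/λ − 6 − 4λ. Setting this to zero and multiplying by λ: 4λ² + 6λ − 4 = 0.
λ = (−6 + √(6² + 4·4·4)) / (2·4) = (−6 + √100) / 8 = (−6 + 10)/8 = 1/2.
ℓ''(λ) = −4/λ² − 4 < 0, confirming a maximum.

λ̂_MAP = 0.500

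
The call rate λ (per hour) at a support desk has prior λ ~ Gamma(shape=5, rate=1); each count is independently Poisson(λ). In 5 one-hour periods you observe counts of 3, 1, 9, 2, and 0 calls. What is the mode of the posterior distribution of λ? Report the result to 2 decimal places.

Σxᵢ = 3+1+9+2+0 = 15, with n = 5.
Posterior ∝ λ^4e^(−1λ) · λ^15e^(−5λ) = λ^19e^(−6λ), i.e. Gamma(shape=20, rate=6).
The mode of a Gamma(a, b) with a ≥ 1 (shape–rate) is (a−1)/b = 19/6 ≈ 3.17.

λ̂_MAP = 3.17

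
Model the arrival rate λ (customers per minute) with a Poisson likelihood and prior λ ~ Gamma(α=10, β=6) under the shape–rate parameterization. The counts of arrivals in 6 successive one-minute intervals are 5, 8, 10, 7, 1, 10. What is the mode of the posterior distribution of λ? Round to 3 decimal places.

λ̂_MAP = 4.167

Σxᵢ = 5+8+10+7+1+10 = 41, with n = 6.
Posterior ∝ λ^9e^(−6λ) · λ^41e^(−6λ) = λ^50e^(−12λ), i.e. Gamma(shape=51, rate=12).
The mode of a Gamma(a, b) with a ≥ 1 (shape–rate) is (a−1)/b = 50/12 ≈ 4.167.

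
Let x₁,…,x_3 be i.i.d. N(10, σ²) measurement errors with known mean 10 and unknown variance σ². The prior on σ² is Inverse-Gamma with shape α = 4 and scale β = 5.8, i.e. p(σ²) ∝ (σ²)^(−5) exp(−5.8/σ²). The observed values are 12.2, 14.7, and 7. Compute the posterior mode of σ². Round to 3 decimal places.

Sum of squared deviations about the known mean: SS = (12.2−10)² + (14.7−10)² + (7−10)² = 35.93.
The Normal likelihood contributes (σ²)^(−n/2) exp(−SS/(2σ²)), so the posterior is Inverse-Gamma(α + n/2, β + SS/2) = Inverse-Gamma(5.5, 23.765).
The mode of Inverse-Gamma(a, b) is b/(a+1) = 23.765/6.5 ≈ 3.656.

σ̂²_MAP = 3.656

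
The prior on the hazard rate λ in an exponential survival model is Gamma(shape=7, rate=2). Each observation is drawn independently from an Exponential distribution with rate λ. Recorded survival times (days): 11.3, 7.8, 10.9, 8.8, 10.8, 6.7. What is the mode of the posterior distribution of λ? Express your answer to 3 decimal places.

λ̂_MAP = 0.206

The Exponential(rate=λ) likelihood is ∝ λ^n e^(−λΣtᵢ). Here n = 6 and Σtᵢ = 11.3 + 7.8 + 10.9 + 8.8 + 10.8 + 6.7 = 56.3.
Posterior ∝ λ^6e^(−2λ) · λ^6e^(−56.3λ) = λ^12e^(−58.3λ), i.e. Gamma(13, 58.3).
Mode = (a−1)/b = 12/58.3 ≈ 0.206.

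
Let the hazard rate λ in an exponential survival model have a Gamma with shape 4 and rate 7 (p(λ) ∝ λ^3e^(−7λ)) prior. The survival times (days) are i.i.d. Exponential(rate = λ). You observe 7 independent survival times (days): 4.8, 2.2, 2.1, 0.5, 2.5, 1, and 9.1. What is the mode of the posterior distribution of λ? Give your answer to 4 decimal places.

The Exponential(rate=λ) likelihood is ∝ λ^n e^(−λΣtᵢ). Here n = 7 and Σtᵢ = 4.8 + 2.2 + 2.1 + 0.5 + 2.5 + 1 + 9.1 = 22.2.
Posterior ∝ λ^3e^(−7λ) · λ^7e^(−22.2λ) = λ^10e^(−29.2λ), i.e. Gamma(11, 29.2).
Mode = (a−1)/b = 10/29.2 ≈ 0.3425.

λ̂_MAP = 0.3425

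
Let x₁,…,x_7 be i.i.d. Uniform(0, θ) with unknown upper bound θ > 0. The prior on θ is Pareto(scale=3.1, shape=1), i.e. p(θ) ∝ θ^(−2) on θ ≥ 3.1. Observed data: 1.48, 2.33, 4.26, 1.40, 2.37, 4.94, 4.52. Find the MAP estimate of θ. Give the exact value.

The Uniform(0, θ) likelihood is θ^(−n) for θ ≥ max(xᵢ), zero otherwise. Here max(xᵢ) = 4.94.
Posterior ∝ θ^(−2) · θ^(−7) = θ^(−9) on θ ≥ max(3.1, 4.94) = 4.94.
This density is strictly decreasing in θ, so the posterior mode lies at the lower boundary of the support.

θ̂_MAP = 4.94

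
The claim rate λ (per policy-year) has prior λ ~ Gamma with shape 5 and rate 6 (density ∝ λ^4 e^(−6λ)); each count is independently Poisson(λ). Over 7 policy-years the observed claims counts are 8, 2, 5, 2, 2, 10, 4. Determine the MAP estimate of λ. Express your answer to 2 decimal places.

λ̂_MAP = 2.85

Σxᵢ = 8+2+5+2+2+10+4 = 33, with n = 7.
Posterior ∝ λ^4e^(−6λ) · λ^33e^(−7λ) = λ^37e^(−13λ), i.e. Gamma(shape=38, rate=13).
The mode of a Gamma(a, b) with a ≥ 1 (shape–rate) is (a−1)/b = 37/13 ≈ 2.85.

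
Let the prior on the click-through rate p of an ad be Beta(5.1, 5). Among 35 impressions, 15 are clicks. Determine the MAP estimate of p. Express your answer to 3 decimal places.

Prior: Beta(5.1, 5).
Data: 15 successes in 35 trials. The binomial likelihood contributes p^15(1−p)^20, so the posterior is Beta(5.1+15, 5+20) = Beta(20.1, 25).
For Beta(a, b) with a, b > 1 the mode is (a−1)/(a+b−2) = 19.1/43.1 ≈ 0.443.

p̂_MAP = 0.443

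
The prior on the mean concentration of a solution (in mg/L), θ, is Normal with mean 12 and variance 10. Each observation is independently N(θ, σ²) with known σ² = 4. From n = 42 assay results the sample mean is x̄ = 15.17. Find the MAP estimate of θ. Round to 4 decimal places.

n = 42, x̄ = 15.17.
For a Normal prior and Normal likelihood with known variance, the posterior is Normal; its mode equals its mean, the precision-weighted average.
Prior precision 1/σ₀² = 1/10 = 0.1; data precision n/σ² = 42/4 = 10.5.
θ̂ = (0.1·12 + 10.5·15.17) / (0.1 + 10.5) = 160.485/10.6 = 32097/2120 ≈ 15.1401.

θ̂_MAP = 15.1401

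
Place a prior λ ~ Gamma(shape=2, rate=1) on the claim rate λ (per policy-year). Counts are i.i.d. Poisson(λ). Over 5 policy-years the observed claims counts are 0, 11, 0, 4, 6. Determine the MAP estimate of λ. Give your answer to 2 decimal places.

Σxᵢ = 0+11+0+4+6 = 21, with n = 5.
Posterior ∝ λe^(−1λ) · λ^21e^(−5λ) = λ^22e^(−6λ), i.e. Gamma(shape=23, rate=6).
The mode of a Gamma(a, b) with a ≥ 1 (shape–rate) is (a−1)/b = 22/6 ≈ 3.67.

λ̂_MAP = 3.67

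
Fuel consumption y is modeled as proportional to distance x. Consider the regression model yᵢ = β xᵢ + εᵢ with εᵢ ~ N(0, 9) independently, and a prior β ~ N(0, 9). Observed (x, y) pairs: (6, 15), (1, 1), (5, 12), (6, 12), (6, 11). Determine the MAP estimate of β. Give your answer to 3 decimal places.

β̂_MAP = 2.141

log p(β | y) = −Σ(yᵢ − βxᵢ)²/(2·9) − β²/(2·9) + const.
Setting the derivative to zero: Σxᵢ(yᵢ − βxᵢ)/9 − β/9 = 0, so β = Σxᵢyᵢ / (Σxᵢ² + σ²/τ²).
Σxᵢyᵢ = 6·15 + 1·1 + 5·12 + 6·12 + 6·11 = 289; Σxᵢ² = 134; σ²/τ² = 1.
β̂_MAP = 289 / (134 + 1) = 289/135 ≈ 2.141.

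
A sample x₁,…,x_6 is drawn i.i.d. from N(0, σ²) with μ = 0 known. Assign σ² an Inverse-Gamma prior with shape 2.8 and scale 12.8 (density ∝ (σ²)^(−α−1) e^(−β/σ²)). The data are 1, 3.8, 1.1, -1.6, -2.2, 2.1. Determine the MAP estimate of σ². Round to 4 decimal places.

Sum of squared deviations about the known mean: SS = (1−0)² + (3.8−0)² + (1.1−0)² + (-1.6−0)² + (-2.2−0)² + (2.1−0)² = 28.46.
The Normal likelihood contributes (σ²)^(−n/2) exp(−SS/(2σ²)), so the posterior is Inverse-Gamma(α + n/2, β + SS/2) = Inverse-Gamma(5.8, 27.03).
The mode of Inverse-Gamma(a, b) is b/(a+1) = 27.03/6.8 ≈ 3.9750.

σ̂²_MAP = 3.9750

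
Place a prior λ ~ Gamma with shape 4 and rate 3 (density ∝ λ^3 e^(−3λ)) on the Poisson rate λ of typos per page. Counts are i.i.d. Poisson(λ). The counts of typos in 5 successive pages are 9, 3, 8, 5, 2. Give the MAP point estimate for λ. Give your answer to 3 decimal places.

Σxᵢ = 9+3+8+5+2 = 27, with n = 5.
Posterior ∝ λ^3e^(−3λ) · λ^27e^(−5λ) = λ^30e^(−8λ), i.e. Gamma(shape=31, rate=8).
The mode of a Gamma(a, b) with a ≥ 1 (shape–rate) is (a−1)/b = 30/8 ≈ 3.750.

λ̂_MAP = 3.750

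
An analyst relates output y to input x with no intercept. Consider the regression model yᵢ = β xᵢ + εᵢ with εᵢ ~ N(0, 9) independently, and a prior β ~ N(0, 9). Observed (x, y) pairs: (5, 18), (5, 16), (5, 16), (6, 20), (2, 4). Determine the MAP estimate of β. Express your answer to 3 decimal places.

log p(β | y) = −Σ(yᵢ − βxᵢ)²/(2·9) − β²/(2·9) + const.
Setting the derivative to zero: Σxᵢ(yᵢ − βxᵢ)/9 − β/9 = 0, so β = Σxᵢyᵢ / (Σxᵢ² + σ²/τ²).
Σxᵢyᵢ = 5·18 + 5·16 + 5·16 + 6·20 + 2·4 = 378; Σxᵢ² = 115; σ²/τ² = 1.
β̂_MAP = 378 / (115 + 1) = 378/116 ≈ 3.259.

β̂_MAP = 3.259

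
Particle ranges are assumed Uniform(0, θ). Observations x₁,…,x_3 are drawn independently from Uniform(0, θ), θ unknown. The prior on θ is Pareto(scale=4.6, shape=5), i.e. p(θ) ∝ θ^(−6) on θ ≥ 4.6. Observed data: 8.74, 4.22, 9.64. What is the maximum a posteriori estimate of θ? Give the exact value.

θ̂_MAP = 9.64

The Uniform(0, θ) likelihood is θ^(−n) for θ ≥ max(xᵢ), zero otherwise. Here max(xᵢ) = 9.64.
Posterior ∝ θ^(−6) · θ^(−3) = θ^(−9) on θ ≥ max(4.6, 9.64) = 9.64.
This density is strictly decreasing in θ, so the posterior mode lies at the lower boundary of the support.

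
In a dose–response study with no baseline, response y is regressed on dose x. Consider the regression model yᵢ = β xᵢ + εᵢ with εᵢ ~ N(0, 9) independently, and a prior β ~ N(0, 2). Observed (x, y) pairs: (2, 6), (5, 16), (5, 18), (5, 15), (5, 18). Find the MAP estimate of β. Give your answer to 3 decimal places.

β̂_MAP = 3.198

log p(β | y) = −Σ(yᵢ − βxᵢ)²/(2·9) − β²/(2·2) + const.
Setting the derivative to zero: Σxᵢ(yᵢ − βxᵢ)/9 − β/2 = 0, so β = Σxᵢyᵢ / (Σxᵢ² + σ²/τ²).
Σxᵢyᵢ = 2·6 + 5·16 + 5·18 + 5·15 + 5·18 = 347; Σxᵢ² = 104; σ²/τ² = 4.5.
β̂_MAP = 347 / (104 + 4.5) = 347/108.5 ≈ 3.198.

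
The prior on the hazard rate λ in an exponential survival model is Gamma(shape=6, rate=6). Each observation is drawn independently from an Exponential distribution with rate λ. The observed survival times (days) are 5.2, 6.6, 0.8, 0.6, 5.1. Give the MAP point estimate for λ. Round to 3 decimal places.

λ̂_MAP = 0.412

The Exponential(rate=λ) likelihood is ∝ λ^n e^(−λΣtᵢ). Here n = 5 and Σtᵢ = 5.2 + 6.6 + 0.8 + 0.6 + 5.1 = 18.3.
Posterior ∝ λ^5e^(−6λ) · λ^5e^(−18.3λ) = λ^10e^(−24.3λ), i.e. Gamma(11, 24.3).
Mode = (a−1)/b = 10/24.3 ≈ 0.412.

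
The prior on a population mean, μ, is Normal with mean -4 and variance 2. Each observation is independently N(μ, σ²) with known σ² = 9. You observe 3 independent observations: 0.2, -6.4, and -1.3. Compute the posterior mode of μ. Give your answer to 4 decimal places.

μ̂_MAP = -3.4000

n = 3; x̄ = (0.2 + (-6.4) + (-1.3))/3 = -7.5/3 = -2.5.
For a Normal prior and Normal likelihood with known variance, the posterior is Normal; its mode equals its mean, the precision-weighted average.
Prior precision 1/σ₀² = 1/2 = 0.5; data precision n/σ² = 3/9 = 1/3.
μ̂ = (0.5·(-4) + (1/3)·(-2.5)) / (0.5 + 1/3) = (-17/6)/(5/6) = -3.4000.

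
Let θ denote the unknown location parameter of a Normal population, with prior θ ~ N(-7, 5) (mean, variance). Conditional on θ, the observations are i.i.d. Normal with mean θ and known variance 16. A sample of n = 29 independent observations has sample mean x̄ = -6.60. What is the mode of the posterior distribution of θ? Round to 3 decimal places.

θ̂_MAP = -6.640

n = 29, x̄ = -6.60.
For a Normal prior and Normal likelihood with known variance, the posterior is Normal; its mode equals its mean, the precision-weighted average.
Prior precision 1/σ₀² = 1/5 = 0.2; data precision n/σ² = 29/16 = 1.8125.
θ̂ = (0.2·(-7) + 1.8125·(-6.6)) / (0.2 + 1.8125) = (-13.3625)/2.0125 = -1069/161 ≈ -6.640.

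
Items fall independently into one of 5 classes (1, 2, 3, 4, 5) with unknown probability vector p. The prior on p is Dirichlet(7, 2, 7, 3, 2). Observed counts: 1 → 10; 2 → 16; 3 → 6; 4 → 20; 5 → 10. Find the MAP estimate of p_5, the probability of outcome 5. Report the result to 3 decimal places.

The posterior is Dirichlet(αᵢ + nᵢ) = Dirichlet(17, 18, 13, 23, 12).
For a Dirichlet(a₁,…,a_K) with all aᵢ > 1, the mode has j-th component (aⱼ − 1)/(Σaᵢ − K).
Here Σaᵢ = 83 and K = 5, so p_5 = (12 − 1)/(83 − 5) = 11/78 ≈ 0.141.

MAP estimate: 0.141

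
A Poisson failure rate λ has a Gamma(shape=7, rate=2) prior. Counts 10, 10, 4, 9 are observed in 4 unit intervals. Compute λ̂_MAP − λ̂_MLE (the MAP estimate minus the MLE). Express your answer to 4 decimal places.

Σxᵢ = 33. Posterior is Gamma(40, 6); MAP = (40−1)/6 = 39/6 ≈ 6.50000.
MLE = x̄ = 33/4 ≈ 8.25000.
Difference = 39/6 − 33/4 = -7/4 ≈ -1.7500.

MAP − MLE = -1.7500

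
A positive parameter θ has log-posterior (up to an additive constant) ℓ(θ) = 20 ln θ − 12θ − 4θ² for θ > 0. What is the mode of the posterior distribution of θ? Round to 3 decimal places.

θ̂_MAP = 1.000

ℓ'(θ) = 20/θ − 12 − 8θ. Setting this to zero and multiplying by θ: 8θ² + 12θ − 20 = 0.
θ = (−12 + √(12² + 4·8·20)) / (2·8) = (−12 + √784) / 16 = (−12 + 28)/16 = 1.
ℓ''(θ) = −20/θ² − 8 < 0, confirming a maximum.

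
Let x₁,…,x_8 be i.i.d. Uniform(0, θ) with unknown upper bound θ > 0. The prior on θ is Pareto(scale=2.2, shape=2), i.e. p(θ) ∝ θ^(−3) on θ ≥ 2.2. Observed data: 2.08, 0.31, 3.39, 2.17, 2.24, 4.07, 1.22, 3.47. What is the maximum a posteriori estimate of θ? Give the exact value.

θ̂_MAP = 4.07

The Uniform(0, θ) likelihood is θ^(−n) for θ ≥ max(xᵢ), zero otherwise. Here max(xᵢ) = 4.07.
Posterior ∝ θ^(−3) · θ^(−8) = θ^(−11) on θ ≥ max(2.2, 4.07) = 4.07.
This density is strictly decreasing in θ, so the posterior mode lies at the lower boundary of the support.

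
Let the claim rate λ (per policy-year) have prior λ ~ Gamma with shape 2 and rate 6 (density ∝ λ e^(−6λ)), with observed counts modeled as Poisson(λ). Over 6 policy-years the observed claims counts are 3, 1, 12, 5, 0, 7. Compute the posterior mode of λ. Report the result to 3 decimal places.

λ̂_MAP = 2.417

Σxᵢ = 3+1+12+5+0+7 = 28, with n = 6.
Posterior ∝ λe^(−6λ) · λ^28e^(−6λ) = λ^29e^(−12λ), i.e. Gamma(shape=30, rate=12).
The mode of a Gamma(a, b) with a ≥ 1 (shape–rate) is (a−1)/b = 29/12 ≈ 2.417.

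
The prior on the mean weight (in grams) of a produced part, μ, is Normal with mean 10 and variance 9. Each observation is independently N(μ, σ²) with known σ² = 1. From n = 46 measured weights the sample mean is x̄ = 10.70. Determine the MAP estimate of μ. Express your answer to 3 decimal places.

μ̂_MAP = 10.698

n = 46, x̄ = 10.70.
For a Normal prior and Normal likelihood with known variance, the posterior is Normal; its mode equals its mean, the precision-weighted average.
Prior precision 1/σ₀² = 1/9; data precision n/σ² = 46/1 = 46.
μ̂ = ((1/9)·10 + 46·10.7) / (1/9 + 46) = (22199/45)/(415/9) = 22199/2075 ≈ 10.698.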